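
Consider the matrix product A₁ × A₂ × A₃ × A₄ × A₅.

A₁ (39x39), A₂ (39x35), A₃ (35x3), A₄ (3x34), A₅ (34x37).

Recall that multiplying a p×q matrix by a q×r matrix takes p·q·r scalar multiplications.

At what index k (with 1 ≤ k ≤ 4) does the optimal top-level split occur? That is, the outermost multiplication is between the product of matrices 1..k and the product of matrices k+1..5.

3

Adjacent pairs: A₁A₂ = 39·39·35 = 53235; A₂A₃ = 39·35·3 = 4095; A₃A₄ = 35·3·34 = 3570; A₄A₅ = 3·34·37 = 3774.
Length 3: A₁..A₃: k=1: 0+4095+39·39·3=8658; k=2: 53235+0+39·35·3=57330 → min 8658 | A₂..A₄: k=2: 0+3570+39·35·34=49980; k=3: 4095+0+39·3·34=8073 → min 8073 | A₃..A₅: k=3: 0+3774+35·3·37=7659; k=4: 3570+0+35·34·37=47600 → min 7659.
Length 4: A₁..A₄: k=1: 0+8073+39·39·34=59787; k=2: 53235+3570+39·35·34=103215; k=3: 8658+0+39·3·34=12636 → min 12636 | A₂..A₅: k=2: 0+7659+39·35·37=58164; k=3: 4095+3774+39·3·37=12198; k=4: 8073+0+39·34·37=57135 → min 12198.
Top-level splits: k=1: (A₁..A₁)·(A₂..A₅) → 0+12198+39·39·37 = 68475; k=2: (A₁..A₂)·(A₃..A₅) → 53235+7659+39·35·37 = 111399; k=3: (A₁..A₃)·(A₄..A₅) → 8658+3774+39·3·37 = 16761; k=4: (A₁..A₄)·(A₅..A₅) → 12636+0+39·34·37 = 61698.
Best split is after A₃, i.e. k = 3.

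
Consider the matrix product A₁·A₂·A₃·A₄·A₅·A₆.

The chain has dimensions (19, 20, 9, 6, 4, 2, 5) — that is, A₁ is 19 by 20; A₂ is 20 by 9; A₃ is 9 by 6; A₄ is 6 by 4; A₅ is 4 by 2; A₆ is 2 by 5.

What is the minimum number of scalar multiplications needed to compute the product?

1466

Adjacent pairs: A₁A₂ = 19·20·9 = 3420; A₂A₃ = 20·9·6 = 1080; A₃A₄ = 9·6·4 = 216; A₄A₅ = 6·4·2 = 48; A₅A₆ = 4·2·5 = 40.
Length 3: A₁..A₃: k=1: 0+1080+19·20·6=3360; k=2: 3420+0+19·9·6=4446 → min 3360 | A₂..A₄: k=2: 0+216+20·9·4=936; k=3: 1080+0+20·6·4=1560 → min 936 | A₃..A₅: k=3: 0+48+9·6·2=156; k=4: 216+0+9·4·2=288 → min 156 | A₄..A₆: k=4: 0+40+6·4·5=160; k=5: 48+0+6·2·5=108 → min 108.
Length 4: A₁..A₄: k=1: 0+936+19·20·4=2456; k=2: 3420+216+19·9·4=4320; k=3: 3360+0+19·6·4=3816 → min 2456 | A₂..A₅: k=2: 0+156+20·9·2=516; k=3: 1080+48+20·6·2=1368; k=4: 936+0+20·4·2=1096 → min 516 | A₃..A₆: k=3: 0+108+9·6·5=378; k=4: 216+40+9·4·5=436; k=5: 156+0+9·2·5=246 → min 246.
Length 5: A₁..A₅: k=1: 0+516+19·20·2=1276; k=2: 3420+156+19·9·2=3918; k=3: 3360+48+19·6·2=3636; k=4: 2456+0+19·4·2=2608 → min 1276 | A₂..A₆: k=2: 0+246+20·9·5=1146; k=3: 1080+108+20·6·5=1788; k=4: 936+40+20·4·5=1376; k=5: 516+0+20·2·5=716 → min 716.
Length 6: A₁..A₆: k=1: 0+716+19·20·5=2616; k=2: 3420+246+19·9·5=4521; k=3: 3360+108+19·6·5=4038; k=4: 2456+40+19·4·5=2876; k=5: 1276+0+19·2·5=1466 → min 1466.
Optimal order: ((A₁·(A₂·(A₃·(A₄·A₅))))·A₆) with cost 1466.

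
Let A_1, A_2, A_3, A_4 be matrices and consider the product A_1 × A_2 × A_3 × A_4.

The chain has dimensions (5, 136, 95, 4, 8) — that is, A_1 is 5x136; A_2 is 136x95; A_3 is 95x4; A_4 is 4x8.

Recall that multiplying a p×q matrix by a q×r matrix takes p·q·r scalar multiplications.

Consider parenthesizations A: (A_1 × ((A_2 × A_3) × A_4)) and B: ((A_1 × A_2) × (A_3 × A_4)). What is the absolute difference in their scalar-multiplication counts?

9968

Order A = (A_1 × ((A_2 × A_3) × A_4)): (A_2 × A_3): 136×95 by 95×4 → 136×4, cost 136·95·4 = 51680; ((A_2 × A_3) × A_4): 136×4 by 4×8 → 136×8, cost 136·4·8 = 4352; cumulative 56032; (A_1 × ((A_2 × A_3) × A_4)): 5×136 by 136×8 → 5×8, cost 5·136·8 = 5440; cumulative 61472. Total 61472.
Order B = ((A_1 × A_2) × (A_3 × A_4)): (A_1 × A_2): 5×136 by 136×95 → 5×95, cost 5·136·95 = 64600; (A_3 × A_4): 95×4 by 4×8 → 95×8, cost 95·4·8 = 3040; ((A_1 × A_2) × (A_3 × A_4)): 5×95 by 95×8 → 5×8, cost 5·95·8 = 3800; cumulative 71440. Total 71440.
Difference: |61472 − 71440| = 9968.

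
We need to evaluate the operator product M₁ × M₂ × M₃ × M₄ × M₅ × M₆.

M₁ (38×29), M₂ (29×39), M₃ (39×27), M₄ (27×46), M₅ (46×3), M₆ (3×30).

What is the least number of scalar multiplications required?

17004

Adjacent pairs: M₁M₂ = 38·29·39 = 42978; M₂M₃ = 29·39·27 = 30537; M₃M₄ = 39·27·46 = 48438; M₄M₅ = 27·46·3 = 3726; M₅M₆ = 46·3·30 = 4140.
Length 3: M₁..M₃: k=1: 0+30537+38·29·27=60291; k=2: 42978+0+38·39·27=82992 → min 60291 | M₂..M₄: k=2: 0+48438+29·39·46=100464; k=3: 30537+0+29·27·46=66555 → min 66555 | M₃..M₅: k=3: 0+3726+39·27·3=6885; k=4: 48438+0+39·46·3=53820 → min 6885 | M₄..M₆: k=4: 0+4140+27·46·30=41400; k=5: 3726+0+27·3·30=6156 → min 6156.
Length 4: M₁..M₄: k=1: 0+66555+38·29·46=117247; k=2: 42978+48438+38·39·46=159588; k=3: 60291+0+38·27·46=107487 → min 107487 | M₂..M₅: k=2: 0+6885+29·39·3=10278; k=3: 30537+3726+29·27·3=36612; k=4: 66555+0+29·46·3=70557 → min 10278 | M₃..M₆: k=3: 0+6156+39·27·30=37746; k=4: 48438+4140+39·46·30=106398; k=5: 6885+0+39·3·30=10395 → min 10395.
Length 5: M₁..M₅: k=1: 0+10278+38·29·3=13584; k=2: 42978+6885+38·39·3=54309; k=3: 60291+3726+38·27·3=67095; k=4: 107487+0+38·46·3=112731 → min 13584 | M₂..M₆: k=2: 0+10395+29·39·30=44325; k=3: 30537+6156+29·27·30=60183; k=4: 66555+4140+29·46·30=110715; k=5: 10278+0+29·3·30=12888 → min 12888.
Length 6: M₁..M₆: k=1: 0+12888+38·29·30=45948; k=2: 42978+10395+38·39·30=97833; k=3: 60291+6156+38·27·30=97227; k=4: 107487+4140+38·46·30=164067; k=5: 13584+0+38·3·30=17004 → min 17004.
Optimal order: ((M₁ × (M₂ × (M₃ × (M₄ × M₅)))) × M₆) with cost 17004.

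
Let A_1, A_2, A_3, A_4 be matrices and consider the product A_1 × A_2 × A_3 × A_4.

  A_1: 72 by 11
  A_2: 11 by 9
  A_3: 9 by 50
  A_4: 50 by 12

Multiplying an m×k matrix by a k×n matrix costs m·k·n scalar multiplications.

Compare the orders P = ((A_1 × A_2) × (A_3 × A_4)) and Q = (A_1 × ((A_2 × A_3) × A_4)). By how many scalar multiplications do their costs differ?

Order P = ((A_1 × A_2) × (A_3 × A_4)): (A_1 × A_2): 72×11 by 11×9 → 72×9, cost 72·11·9 = 7128; (A_3 × A_4): 9×50 by 50×12 → 9×12, cost 9·50·12 = 5400; ((A_1 × A_2) × (A_3 × A_4)): 72×9 by 9×12 → 72×12, cost 72·9·12 = 7776; cumulative 20304. Total 20304.
Order Q = (A_1 × ((A_2 × A_3) × A_4)): (A_2 × A_3): 11×9 by 9×50 → 11×50, cost 11·9·50 = 4950; ((A_2 × A_3) × A_4): 11×50 by 50×12 → 11×12, cost 11·50·12 = 6600; cumulative 11550; (A_1 × ((A_2 × A_3) × A_4)): 72×11 by 11×12 → 72×12, cost 72·11·12 = 9504; cumulative 21054. Total 21054.
Difference: |20304 − 21054| = 750.

750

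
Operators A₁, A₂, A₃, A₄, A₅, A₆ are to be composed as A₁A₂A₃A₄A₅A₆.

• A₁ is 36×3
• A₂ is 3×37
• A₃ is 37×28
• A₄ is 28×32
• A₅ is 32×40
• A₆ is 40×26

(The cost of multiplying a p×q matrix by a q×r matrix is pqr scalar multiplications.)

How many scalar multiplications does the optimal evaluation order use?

Adjacent pairs: A₁A₂ = 36·3·37 = 3996; A₂A₃ = 3·37·28 = 3108; A₃A₄ = 37·28·32 = 33152; A₄A₅ = 28·32·40 = 35840; A₅A₆ = 32·40·26 = 33280.
Length 3: A₁..A₃: k=1: 0+3108+36·3·28=6132; k=2: 3996+0+36·37·28=41292 → min 6132 | A₂..A₄: k=2: 0+33152+3·37·32=36704; k=3: 3108+0+3·28·32=5796 → min 5796 | A₃..A₅: k=3: 0+35840+37·28·40=77280; k=4: 33152+0+37·32·40=80512 → min 77280 | A₄..A₆: k=4: 0+33280+28·32·26=56576; k=5: 35840+0+28·40·26=64960 → min 56576.
Length 4: A₁..A₄: k=1: 0+5796+36·3·32=9252; k=2: 3996+33152+36·37·32=79772; k=3: 6132+0+36·28·32=38388 → min 9252 | A₂..A₅: k=2: 0+77280+3·37·40=81720; k=3: 3108+35840+3·28·40=42308; k=4: 5796+0+3·32·40=9636 → min 9636 | A₃..A₆: k=3: 0+56576+37·28·26=83512; k=4: 33152+33280+37·32·26=97216; k=5: 77280+0+37·40·26=115760 → min 83512.
Length 5: A₁..A₅: k=1: 0+9636+36·3·40=13956; k=2: 3996+77280+36·37·40=134556; k=3: 6132+35840+36·28·40=82292; k=4: 9252+0+36·32·40=55332 → min 13956 | A₂..A₆: k=2: 0+83512+3·37·26=86398; k=3: 3108+56576+3·28·26=61868; k=4: 5796+33280+3·32·26=41572; k=5: 9636+0+3·40·26=12756 → min 12756.
Length 6: A₁..A₆: k=1: 0+12756+36·3·26=15564; k=2: 3996+83512+36·37·26=122140; k=3: 6132+56576+36·28·26=88916; k=4: 9252+33280+36·32·26=72484; k=5: 13956+0+36·40·26=51396 → min 15564.
Optimal order: (A₁((((A₂A₃)A₄)A₅)A₆)) with cost 15564.

15564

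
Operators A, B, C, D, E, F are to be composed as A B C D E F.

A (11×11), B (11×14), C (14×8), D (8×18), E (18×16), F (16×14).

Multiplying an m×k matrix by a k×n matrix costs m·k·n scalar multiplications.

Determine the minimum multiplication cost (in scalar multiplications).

7528

Adjacent pairs: AB = 11·11·14 = 1694; BC = 11·14·8 = 1232; CD = 14·8·18 = 2016; DE = 8·18·16 = 2304; EF = 18·16·14 = 4032.
Length 3: A..C: k=1: 0+1232+11·11·8=2200; k=2: 1694+0+11·14·8=2926 → min 2200 | B..D: k=2: 0+2016+11·14·18=4788; k=3: 1232+0+11·8·18=2816 → min 2816 | C..E: k=3: 0+2304+14·8·16=4096; k=4: 2016+0+14·18·16=6048 → min 4096 | D..F: k=4: 0+4032+8·18·14=6048; k=5: 2304+0+8·16·14=4096 → min 4096.
Length 4: A..D: k=1: 0+2816+11·11·18=4994; k=2: 1694+2016+11·14·18=6482; k=3: 2200+0+11·8·18=3784 → min 3784 | B..E: k=2: 0+4096+11·14·16=6560; k=3: 1232+2304+11·8·16=4944; k=4: 2816+0+11·18·16=5984 → min 4944 | C..F: k=3: 0+4096+14·8·14=5664; k=4: 2016+4032+14·18·14=9576; k=5: 4096+0+14·16·14=7232 → min 5664.
Length 5: A..E: k=1: 0+4944+11·11·16=6880; k=2: 1694+4096+11·14·16=8254; k=3: 2200+2304+11·8·16=5912; k=4: 3784+0+11·18·16=6952 → min 5912 | B..F: k=2: 0+5664+11·14·14=7820; k=3: 1232+4096+11·8·14=6560; k=4: 2816+4032+11·18·14=9620; k=5: 4944+0+11·16·14=7408 → min 6560.
Length 6: A..F: k=1: 0+6560+11·11·14=8254; k=2: 1694+5664+11·14·14=9514; k=3: 2200+4096+11·8·14=7528; k=4: 3784+4032+11·18·14=10588; k=5: 5912+0+11·16·14=8376 → min 7528.
Optimal order: ((A (B C)) ((D E) F)) with cost 7528.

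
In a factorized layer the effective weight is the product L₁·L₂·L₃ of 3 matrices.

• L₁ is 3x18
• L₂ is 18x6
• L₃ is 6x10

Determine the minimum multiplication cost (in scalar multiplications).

Order (L₁·(L₂·L₃)): (L₂·L₃): 18×6 by 6×10 → 18×10, cost 18·6·10 = 1080; (L₁·(L₂·L₃)): 3×18 by 18×10 → 3×10, cost 3·18·10 = 540; cumulative 1620. Total 1620.
Order ((L₁·L₂)·L₃): (L₁·L₂): 3×18 by 18×6 → 3×6, cost 3·18·6 = 324; ((L₁·L₂)·L₃): 3×6 by 6×10 → 3×10, cost 3·6·10 = 180; cumulative 504. Total 504.
Minimum: 504.

504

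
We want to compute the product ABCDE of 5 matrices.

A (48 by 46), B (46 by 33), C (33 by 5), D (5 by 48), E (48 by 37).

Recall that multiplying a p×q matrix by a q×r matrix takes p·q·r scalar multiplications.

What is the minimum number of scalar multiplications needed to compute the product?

36390

Adjacent pairs: AB = 48·46·33 = 72864; BC = 46·33·5 = 7590; CD = 33·5·48 = 7920; DE = 5·48·37 = 8880.
Length 3: A..C: k=1: 0+7590+48·46·5=18630; k=2: 72864+0+48·33·5=80784 → min 18630 | B..D: k=2: 0+7920+46·33·48=80784; k=3: 7590+0+46·5·48=18630 → min 18630 | C..E: k=3: 0+8880+33·5·37=14985; k=4: 7920+0+33·48·37=66528 → min 14985.
Length 4: A..D: k=1: 0+18630+48·46·48=124614; k=2: 72864+7920+48·33·48=156816; k=3: 18630+0+48·5·48=30150 → min 30150 | B..E: k=2: 0+14985+46·33·37=71151; k=3: 7590+8880+46·5·37=24980; k=4: 18630+0+46·48·37=100326 → min 24980.
Length 5: A..E: k=1: 0+24980+48·46·37=106676; k=2: 72864+14985+48·33·37=146457; k=3: 18630+8880+48·5·37=36390; k=4: 30150+0+48·48·37=115398 → min 36390.
Optimal order: ((A(BC))(DE)) with cost 36390.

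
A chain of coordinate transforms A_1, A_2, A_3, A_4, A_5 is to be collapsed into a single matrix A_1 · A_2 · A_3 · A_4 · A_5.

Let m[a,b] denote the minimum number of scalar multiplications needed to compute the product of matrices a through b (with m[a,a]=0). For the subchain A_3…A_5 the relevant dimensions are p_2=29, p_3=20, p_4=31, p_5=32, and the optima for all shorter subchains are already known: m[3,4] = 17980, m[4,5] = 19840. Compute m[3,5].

38400

m[3,5] = min over k∈[3,4] of m[3,k]+m[k+1,5]+p_{2}·p_k·p_{5}.
k=3: 0 + 19840 + 29·20·32 = 38400; k=4: 17980 + 0 + 29·31·32 = 46748.
Minimum: 38400 at k=3.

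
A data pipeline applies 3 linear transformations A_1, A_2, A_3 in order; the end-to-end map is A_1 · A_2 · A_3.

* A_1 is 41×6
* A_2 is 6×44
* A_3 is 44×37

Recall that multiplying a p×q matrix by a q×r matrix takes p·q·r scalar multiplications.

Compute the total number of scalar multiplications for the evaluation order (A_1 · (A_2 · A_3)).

(A_2 · A_3): 6×44 by 44×37 → 6×37, cost 6·44·37 = 9768
(A_1 · (A_2 · A_3)): 41×6 by 6×37 → 41×37, cost 41·6·37 = 9102; cumulative 18870
Total: 18870 scalar multiplications.

18870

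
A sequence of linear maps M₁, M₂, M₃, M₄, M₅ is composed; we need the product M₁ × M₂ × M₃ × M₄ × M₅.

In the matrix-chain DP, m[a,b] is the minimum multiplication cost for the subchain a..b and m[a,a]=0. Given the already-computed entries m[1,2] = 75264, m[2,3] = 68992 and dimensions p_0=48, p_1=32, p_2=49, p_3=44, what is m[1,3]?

m[1,3] = min over k∈[1,2] of m[1,k]+m[k+1,3]+p_{0}·p_k·p_{3}.
k=1: 0 + 68992 + 48·32·44 = 136576; k=2: 75264 + 0 + 48·49·44 = 178752.
Minimum: 136576 at k=1.

136576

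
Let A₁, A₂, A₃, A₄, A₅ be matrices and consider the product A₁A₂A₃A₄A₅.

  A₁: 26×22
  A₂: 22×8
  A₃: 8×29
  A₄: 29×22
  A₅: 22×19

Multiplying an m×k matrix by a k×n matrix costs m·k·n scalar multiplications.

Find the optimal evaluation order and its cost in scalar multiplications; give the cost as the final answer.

Adjacent pairs: A₁A₂ = 26·22·8 = 4576; A₂A₃ = 22·8·29 = 5104; A₃A₄ = 8·29·22 = 5104; A₄A₅ = 29·22·19 = 12122.
Length 3: A₁..A₃: k=1: 0+5104+26·22·29=21692; k=2: 4576+0+26·8·29=10608 → min 10608 | A₂..A₄: k=2: 0+5104+22·8·22=8976; k=3: 5104+0+22·29·22=19140 → min 8976 | A₃..A₅: k=3: 0+12122+8·29·19=16530; k=4: 5104+0+8·22·19=8448 → min 8448.
Length 4: A₁..A₄: k=1: 0+8976+26·22·22=21560; k=2: 4576+5104+26·8·22=14256; k=3: 10608+0+26·29·22=27196 → min 14256 | A₂..A₅: k=2: 0+8448+22·8·19=11792; k=3: 5104+12122+22·29·19=29348; k=4: 8976+0+22·22·19=18172 → min 11792.
Length 5: A₁..A₅: k=1: 0+11792+26·22·19=22660; k=2: 4576+8448+26·8·19=16976; k=3: 10608+12122+26·29·19=37056; k=4: 14256+0+26·22·19=25124 → min 16976.
Optimal parenthesization: ((A₁A₂)((A₃A₄)A₅)) with cost 16976.

16976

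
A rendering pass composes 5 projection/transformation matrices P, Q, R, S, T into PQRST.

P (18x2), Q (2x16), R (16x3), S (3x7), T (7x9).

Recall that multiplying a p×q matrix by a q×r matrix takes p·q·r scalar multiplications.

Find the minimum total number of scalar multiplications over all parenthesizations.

588

Adjacent pairs: PQ = 18·2·16 = 576; QR = 2·16·3 = 96; RS = 16·3·7 = 336; ST = 3·7·9 = 189.
Length 3: P..R: k=1: 0+96+18·2·3=204; k=2: 576+0+18·16·3=1440 → min 204 | Q..S: k=2: 0+336+2·16·7=560; k=3: 96+0+2·3·7=138 → min 138 | R..T: k=3: 0+189+16·3·9=621; k=4: 336+0+16·7·9=1344 → min 621.
Length 4: P..S: k=1: 0+138+18·2·7=390; k=2: 576+336+18·16·7=2928; k=3: 204+0+18·3·7=582 → min 390 | Q..T: k=2: 0+621+2·16·9=909; k=3: 96+189+2·3·9=339; k=4: 138+0+2·7·9=264 → min 264.
Length 5: P..T: k=1: 0+264+18·2·9=588; k=2: 576+621+18·16·9=3789; k=3: 204+189+18·3·9=879; k=4: 390+0+18·7·9=1524 → min 588.
Optimal order: (P(((QR)S)T)) with cost 588.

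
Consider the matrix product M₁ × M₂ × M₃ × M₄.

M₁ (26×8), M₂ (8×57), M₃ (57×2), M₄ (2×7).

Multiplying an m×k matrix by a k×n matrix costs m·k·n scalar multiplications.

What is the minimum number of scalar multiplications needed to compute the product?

Adjacent pairs: M₁M₂ = 26·8·57 = 11856; M₂M₃ = 8·57·2 = 912; M₃M₄ = 57·2·7 = 798.
Length 3: M₁..M₃: k=1: 0+912+26·8·2=1328; k=2: 11856+0+26·57·2=14820 → min 1328 | M₂..M₄: k=2: 0+798+8·57·7=3990; k=3: 912+0+8·2·7=1024 → min 1024.
Length 4: M₁..M₄: k=1: 0+1024+26·8·7=2480; k=2: 11856+798+26·57·7=23028; k=3: 1328+0+26·2·7=1692 → min 1692.
Optimal order: ((M₁ × (M₂ × M₃)) × M₄) with cost 1692.

1692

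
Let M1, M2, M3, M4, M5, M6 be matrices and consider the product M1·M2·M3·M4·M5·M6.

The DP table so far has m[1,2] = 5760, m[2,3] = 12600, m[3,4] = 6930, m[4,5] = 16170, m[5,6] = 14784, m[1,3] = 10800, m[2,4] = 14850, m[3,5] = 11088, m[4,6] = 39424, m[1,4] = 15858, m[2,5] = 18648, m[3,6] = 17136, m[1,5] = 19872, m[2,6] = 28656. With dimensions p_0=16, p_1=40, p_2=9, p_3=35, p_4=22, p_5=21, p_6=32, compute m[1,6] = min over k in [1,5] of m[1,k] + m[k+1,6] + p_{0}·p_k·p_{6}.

27504

m[1,6] = min over k∈[1,5] of m[1,k]+m[k+1,6]+p_{0}·p_k·p_{6}.
k=1: 0 + 28656 + 16·40·32 = 49136; k=2: 5760 + 17136 + 16·9·32 = 27504; k=3: 10800 + 39424 + 16·35·32 = 68144; k=4: 15858 + 14784 + 16·22·32 = 41906; k=5: 19872 + 0 + 16·21·32 = 30624.
Minimum: 27504 at k=2.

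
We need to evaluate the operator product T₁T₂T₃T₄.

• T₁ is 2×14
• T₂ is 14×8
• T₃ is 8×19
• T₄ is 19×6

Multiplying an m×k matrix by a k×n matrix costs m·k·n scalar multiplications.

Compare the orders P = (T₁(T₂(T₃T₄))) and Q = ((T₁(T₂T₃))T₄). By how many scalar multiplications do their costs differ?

Order P = (T₁(T₂(T₃T₄))): (T₃T₄): 8×19 by 19×6 → 8×6, cost 8·19·6 = 912; (T₂(T₃T₄)): 14×8 by 8×6 → 14×6, cost 14·8·6 = 672; cumulative 1584; (T₁(T₂(T₃T₄))): 2×14 by 14×6 → 2×6, cost 2·14·6 = 168; cumulative 1752. Total 1752.
Order Q = ((T₁(T₂T₃))T₄): (T₂T₃): 14×8 by 8×19 → 14×19, cost 14·8·19 = 2128; (T₁(T₂T₃)): 2×14 by 14×19 → 2×19, cost 2·14·19 = 532; cumulative 2660; ((T₁(T₂T₃))T₄): 2×19 by 19×6 → 2×6, cost 2·19·6 = 228; cumulative 2888. Total 2888.
Difference: |1752 − 2888| = 1136.

1136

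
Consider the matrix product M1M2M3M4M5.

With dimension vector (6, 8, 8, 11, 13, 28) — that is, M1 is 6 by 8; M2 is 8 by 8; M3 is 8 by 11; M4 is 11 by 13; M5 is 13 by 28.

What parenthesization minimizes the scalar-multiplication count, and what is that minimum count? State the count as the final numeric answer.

3954

Adjacent pairs: M1M2 = 6·8·8 = 384; M2M3 = 8·8·11 = 704; M3M4 = 8·11·13 = 1144; M4M5 = 11·13·28 = 4004.
Length 3: M1..M3: k=1: 0+704+6·8·11=1232; k=2: 384+0+6·8·11=912 → min 912 | M2..M4: k=2: 0+1144+8·8·13=1976; k=3: 704+0+8·11·13=1848 → min 1848 | M3..M5: k=3: 0+4004+8·11·28=6468; k=4: 1144+0+8·13·28=4056 → min 4056.
Length 4: M1..M4: k=1: 0+1848+6·8·13=2472; k=2: 384+1144+6·8·13=2152; k=3: 912+0+6·11·13=1770 → min 1770 | M2..M5: k=2: 0+4056+8·8·28=5848; k=3: 704+4004+8·11·28=7172; k=4: 1848+0+8·13·28=4760 → min 4760.
Length 5: M1..M5: k=1: 0+4760+6·8·28=6104; k=2: 384+4056+6·8·28=5784; k=3: 912+4004+6·11·28=6764; k=4: 1770+0+6·13·28=3954 → min 3954.
Optimal parenthesization: ((((M1M2)M3)M4)M5) with cost 3954.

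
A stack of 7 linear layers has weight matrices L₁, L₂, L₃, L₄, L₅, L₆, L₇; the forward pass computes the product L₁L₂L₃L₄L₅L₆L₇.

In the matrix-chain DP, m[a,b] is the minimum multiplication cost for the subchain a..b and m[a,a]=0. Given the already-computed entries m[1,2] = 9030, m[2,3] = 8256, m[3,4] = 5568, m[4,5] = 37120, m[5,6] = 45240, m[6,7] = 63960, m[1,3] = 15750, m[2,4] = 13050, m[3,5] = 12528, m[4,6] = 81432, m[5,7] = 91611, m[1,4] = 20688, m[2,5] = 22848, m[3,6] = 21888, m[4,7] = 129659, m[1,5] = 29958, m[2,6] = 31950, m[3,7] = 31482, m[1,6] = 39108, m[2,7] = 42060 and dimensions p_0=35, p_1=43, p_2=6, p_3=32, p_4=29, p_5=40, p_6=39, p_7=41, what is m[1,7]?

49122

m[1,7] = min over k∈[1,6] of m[1,k]+m[k+1,7]+p_{0}·p_k·p_{7}.
k=1: 0 + 42060 + 35·43·41 = 103765; k=2: 9030 + 31482 + 35·6·41 = 49122; k=3: 15750 + 129659 + 35·32·41 = 191329; k=4: 20688 + 91611 + 35·29·41 = 153914; k=5: 29958 + 63960 + 35·40·41 = 151318; k=6: 39108 + 0 + 35·39·41 = 95073.
Minimum: 49122 at k=2.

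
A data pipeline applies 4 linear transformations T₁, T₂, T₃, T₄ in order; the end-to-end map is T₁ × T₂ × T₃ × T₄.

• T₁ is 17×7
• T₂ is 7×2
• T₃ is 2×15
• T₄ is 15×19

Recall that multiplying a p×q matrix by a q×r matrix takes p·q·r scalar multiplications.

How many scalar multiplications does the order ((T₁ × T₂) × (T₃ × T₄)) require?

(T₁ × T₂): 17×7 by 7×2 → 17×2, cost 17·7·2 = 238
(T₃ × T₄): 2×15 by 15×19 → 2×19, cost 2·15·19 = 570
((T₁ × T₂) × (T₃ × T₄)): 17×2 by 2×19 → 17×19, cost 17·2·19 = 646; cumulative 1454
Total: 1454 scalar multiplications.

1454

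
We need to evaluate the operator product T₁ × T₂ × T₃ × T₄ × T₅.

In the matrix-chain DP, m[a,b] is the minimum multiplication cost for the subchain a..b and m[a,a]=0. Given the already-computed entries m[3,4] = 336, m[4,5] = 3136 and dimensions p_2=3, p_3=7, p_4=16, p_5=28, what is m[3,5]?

m[3,5] = min over k∈[3,4] of m[3,k]+m[k+1,5]+p_{2}·p_k·p_{5}.
k=3: 0 + 3136 + 3·7·28 = 3724; k=4: 336 + 0 + 3·16·28 = 1680.
Minimum: 1680 at k=4.

1680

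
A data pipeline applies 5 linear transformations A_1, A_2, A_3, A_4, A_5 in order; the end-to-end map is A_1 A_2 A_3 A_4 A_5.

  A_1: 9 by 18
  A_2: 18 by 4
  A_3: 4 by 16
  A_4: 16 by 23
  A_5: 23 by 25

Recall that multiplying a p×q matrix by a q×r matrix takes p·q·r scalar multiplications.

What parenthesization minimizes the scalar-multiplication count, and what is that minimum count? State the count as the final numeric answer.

5320

Adjacent pairs: A_1A_2 = 9·18·4 = 648; A_2A_3 = 18·4·16 = 1152; A_3A_4 = 4·16·23 = 1472; A_4A_5 = 16·23·25 = 9200.
Length 3: A_1..A_3: k=1: 0+1152+9·18·16=3744; k=2: 648+0+9·4·16=1224 → min 1224 | A_2..A_4: k=2: 0+1472+18·4·23=3128; k=3: 1152+0+18·16·23=7776 → min 3128 | A_3..A_5: k=3: 0+9200+4·16·25=10800; k=4: 1472+0+4·23·25=3772 → min 3772.
Length 4: A_1..A_4: k=1: 0+3128+9·18·23=6854; k=2: 648+1472+9·4·23=2948; k=3: 1224+0+9·16·23=4536 → min 2948 | A_2..A_5: k=2: 0+3772+18·4·25=5572; k=3: 1152+9200+18·16·25=17552; k=4: 3128+0+18·23·25=13478 → min 5572.
Length 5: A_1..A_5: k=1: 0+5572+9·18·25=9622; k=2: 648+3772+9·4·25=5320; k=3: 1224+9200+9·16·25=14024; k=4: 2948+0+9·23·25=8123 → min 5320.
Optimal parenthesization: ((A_1 A_2) ((A_3 A_4) A_5)) with cost 5320.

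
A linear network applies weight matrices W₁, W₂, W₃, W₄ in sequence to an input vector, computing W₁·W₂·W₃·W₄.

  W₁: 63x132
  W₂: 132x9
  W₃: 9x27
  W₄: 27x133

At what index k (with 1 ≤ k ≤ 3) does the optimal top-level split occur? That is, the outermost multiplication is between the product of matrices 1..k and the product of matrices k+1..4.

Adjacent pairs: W₁W₂ = 63·132·9 = 74844; W₂W₃ = 132·9·27 = 32076; W₃W₄ = 9·27·133 = 32319.
Length 3: W₁..W₃: k=1: 0+32076+63·132·27=256608; k=2: 74844+0+63·9·27=90153 → min 90153 | W₂..W₄: k=2: 0+32319+132·9·133=190323; k=3: 32076+0+132·27·133=506088 → min 190323.
Top-level splits: k=1: (W₁..W₁)·(W₂..W₄) → 0+190323+63·132·133 = 1296351; k=2: (W₁..W₂)·(W₃..W₄) → 74844+32319+63·9·133 = 182574; k=3: (W₁..W₃)·(W₄..W₄) → 90153+0+63·27·133 = 316386.
Best split is after W₂, i.e. k = 2.

2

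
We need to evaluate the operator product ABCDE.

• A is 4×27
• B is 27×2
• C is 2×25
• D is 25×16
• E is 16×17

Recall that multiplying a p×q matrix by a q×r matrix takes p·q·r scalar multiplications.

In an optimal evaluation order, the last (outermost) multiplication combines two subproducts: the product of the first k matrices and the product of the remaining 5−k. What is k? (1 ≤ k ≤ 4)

Adjacent pairs: AB = 4·27·2 = 216; BC = 27·2·25 = 1350; CD = 2·25·16 = 800; DE = 25·16·17 = 6800.
Length 3: A..C: k=1: 0+1350+4·27·25=4050; k=2: 216+0+4·2·25=416 → min 416 | B..D: k=2: 0+800+27·2·16=1664; k=3: 1350+0+27·25·16=12150 → min 1664 | C..E: k=3: 0+6800+2·25·17=7650; k=4: 800+0+2·16·17=1344 → min 1344.
Length 4: A..D: k=1: 0+1664+4·27·16=3392; k=2: 216+800+4·2·16=1144; k=3: 416+0+4·25·16=2016 → min 1144 | B..E: k=2: 0+1344+27·2·17=2262; k=3: 1350+6800+27·25·17=19625; k=4: 1664+0+27·16·17=9008 → min 2262.
Top-level splits: k=1: (A..A)·(B..E) → 0+2262+4·27·17 = 4098; k=2: (A..B)·(C..E) → 216+1344+4·2·17 = 1696; k=3: (A..C)·(D..E) → 416+6800+4·25·17 = 8916; k=4: (A..D)·(E..E) → 1144+0+4·16·17 = 2232.
Best split is after B, i.e. k = 2.

2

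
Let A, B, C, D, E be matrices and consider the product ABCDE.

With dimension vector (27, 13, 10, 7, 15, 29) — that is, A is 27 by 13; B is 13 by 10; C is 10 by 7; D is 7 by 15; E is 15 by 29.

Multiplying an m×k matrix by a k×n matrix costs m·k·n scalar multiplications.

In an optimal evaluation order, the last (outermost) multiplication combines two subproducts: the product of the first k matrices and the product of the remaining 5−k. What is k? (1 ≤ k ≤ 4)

3

Adjacent pairs: AB = 27·13·10 = 3510; BC = 13·10·7 = 910; CD = 10·7·15 = 1050; DE = 7·15·29 = 3045.
Length 3: A..C: k=1: 0+910+27·13·7=3367; k=2: 3510+0+27·10·7=5400 → min 3367 | B..D: k=2: 0+1050+13·10·15=3000; k=3: 910+0+13·7·15=2275 → min 2275 | C..E: k=3: 0+3045+10·7·29=5075; k=4: 1050+0+10·15·29=5400 → min 5075.
Length 4: A..D: k=1: 0+2275+27·13·15=7540; k=2: 3510+1050+27·10·15=8610; k=3: 3367+0+27·7·15=6202 → min 6202 | B..E: k=2: 0+5075+13·10·29=8845; k=3: 910+3045+13·7·29=6594; k=4: 2275+0+13·15·29=7930 → min 6594.
Top-level splits: k=1: (A..A)·(B..E) → 0+6594+27·13·29 = 16773; k=2: (A..B)·(C..E) → 3510+5075+27·10·29 = 16415; k=3: (A..C)·(D..E) → 3367+3045+27·7·29 = 11893; k=4: (A..D)·(E..E) → 6202+0+27·15·29 = 17947.
Best split is after C, i.e. k = 3.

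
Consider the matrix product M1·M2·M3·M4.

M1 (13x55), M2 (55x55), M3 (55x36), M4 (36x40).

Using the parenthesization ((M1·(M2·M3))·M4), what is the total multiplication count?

153360

(M2·M3): 55×55 by 55×36 → 55×36, cost 55·55·36 = 108900
(M1·(M2·M3)): 13×55 by 55×36 → 13×36, cost 13·55·36 = 25740; cumulative 134640
((M1·(M2·M3))·M4): 13×36 by 36×40 → 13×40, cost 13·36·40 = 18720; cumulative 153360
Total: 153360 scalar multiplications.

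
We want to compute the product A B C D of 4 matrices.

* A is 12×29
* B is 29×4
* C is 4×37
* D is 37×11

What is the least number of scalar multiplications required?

Adjacent pairs: AB = 12·29·4 = 1392; BC = 29·4·37 = 4292; CD = 4·37·11 = 1628.
Length 3: A..C: k=1: 0+4292+12·29·37=17168; k=2: 1392+0+12·4·37=3168 → min 3168 | B..D: k=2: 0+1628+29·4·11=2904; k=3: 4292+0+29·37·11=16095 → min 2904.
Length 4: A..D: k=1: 0+2904+12·29·11=6732; k=2: 1392+1628+12·4·11=3548; k=3: 3168+0+12·37·11=8052 → min 3548.
Optimal order: ((A B) (C D)) with cost 3548.

3548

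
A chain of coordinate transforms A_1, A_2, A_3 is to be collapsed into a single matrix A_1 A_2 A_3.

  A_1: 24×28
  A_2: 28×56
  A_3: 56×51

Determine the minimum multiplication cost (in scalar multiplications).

106176

Order (A_1 (A_2 A_3)): (A_2 A_3): 28×56 by 56×51 → 28×51, cost 28·56·51 = 79968; (A_1 (A_2 A_3)): 24×28 by 28×51 → 24×51, cost 24·28·51 = 34272; cumulative 114240. Total 114240.
Order ((A_1 A_2) A_3): (A_1 A_2): 24×28 by 28×56 → 24×56, cost 24·28·56 = 37632; ((A_1 A_2) A_3): 24×56 by 56×51 → 24×51, cost 24·56·51 = 68544; cumulative 106176. Total 106176.
Minimum: 106176.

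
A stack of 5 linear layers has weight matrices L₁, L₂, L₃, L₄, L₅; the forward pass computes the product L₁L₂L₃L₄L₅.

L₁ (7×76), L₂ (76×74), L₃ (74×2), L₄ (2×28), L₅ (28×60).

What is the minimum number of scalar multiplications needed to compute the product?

16512

Adjacent pairs: L₁L₂ = 7·76·74 = 39368; L₂L₃ = 76·74·2 = 11248; L₃L₄ = 74·2·28 = 4144; L₄L₅ = 2·28·60 = 3360.
Length 3: L₁..L₃: k=1: 0+11248+7·76·2=12312; k=2: 39368+0+7·74·2=40404 → min 12312 | L₂..L₄: k=2: 0+4144+76·74·28=161616; k=3: 11248+0+76·2·28=15504 → min 15504 | L₃..L₅: k=3: 0+3360+74·2·60=12240; k=4: 4144+0+74·28·60=128464 → min 12240.
Length 4: L₁..L₄: k=1: 0+15504+7·76·28=30400; k=2: 39368+4144+7·74·28=58016; k=3: 12312+0+7·2·28=12704 → min 12704 | L₂..L₅: k=2: 0+12240+76·74·60=349680; k=3: 11248+3360+76·2·60=23728; k=4: 15504+0+76·28·60=143184 → min 23728.
Length 5: L₁..L₅: k=1: 0+23728+7·76·60=55648; k=2: 39368+12240+7·74·60=82688; k=3: 12312+3360+7·2·60=16512; k=4: 12704+0+7·28·60=24464 → min 16512.
Optimal order: ((L₁(L₂L₃))(L₄L₅)) with cost 16512.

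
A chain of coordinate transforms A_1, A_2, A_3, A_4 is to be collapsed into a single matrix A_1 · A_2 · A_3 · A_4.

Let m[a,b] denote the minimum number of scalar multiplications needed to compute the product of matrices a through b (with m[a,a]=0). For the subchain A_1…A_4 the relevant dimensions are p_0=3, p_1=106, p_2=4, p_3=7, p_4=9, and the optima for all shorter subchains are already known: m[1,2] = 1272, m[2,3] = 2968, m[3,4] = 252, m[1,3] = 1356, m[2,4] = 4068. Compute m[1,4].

m[1,4] = min over k∈[1,3] of m[1,k]+m[k+1,4]+p_{0}·p_k·p_{4}.
k=1: 0 + 4068 + 3·106·9 = 6930; k=2: 1272 + 252 + 3·4·9 = 1632; k=3: 1356 + 0 + 3·7·9 = 1545.
Minimum: 1545 at k=3.

1545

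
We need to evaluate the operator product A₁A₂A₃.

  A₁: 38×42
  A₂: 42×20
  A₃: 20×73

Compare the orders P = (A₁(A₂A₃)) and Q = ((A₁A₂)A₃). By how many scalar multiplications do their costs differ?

90428

Order P = (A₁(A₂A₃)): (A₂A₃): 42×20 by 20×73 → 42×73, cost 42·20·73 = 61320; (A₁(A₂A₃)): 38×42 by 42×73 → 38×73, cost 38·42·73 = 116508; cumulative 177828. Total 177828.
Order Q = ((A₁A₂)A₃): (A₁A₂): 38×42 by 42×20 → 38×20, cost 38·42·20 = 31920; ((A₁A₂)A₃): 38×20 by 20×73 → 38×73, cost 38·20·73 = 55480; cumulative 87400. Total 87400.
Difference: |177828 − 87400| = 90428.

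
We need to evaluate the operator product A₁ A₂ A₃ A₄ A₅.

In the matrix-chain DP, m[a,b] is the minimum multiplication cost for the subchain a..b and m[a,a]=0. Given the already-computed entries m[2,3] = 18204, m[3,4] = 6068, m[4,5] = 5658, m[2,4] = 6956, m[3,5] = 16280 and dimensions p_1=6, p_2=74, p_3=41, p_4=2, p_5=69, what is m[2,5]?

m[2,5] = min over k∈[2,4] of m[2,k]+m[k+1,5]+p_{1}·p_k·p_{5}.
k=2: 0 + 16280 + 6·74·69 = 46916; k=3: 18204 + 5658 + 6·41·69 = 40836; k=4: 6956 + 0 + 6·2·69 = 7784.
Minimum: 7784 at k=4.

7784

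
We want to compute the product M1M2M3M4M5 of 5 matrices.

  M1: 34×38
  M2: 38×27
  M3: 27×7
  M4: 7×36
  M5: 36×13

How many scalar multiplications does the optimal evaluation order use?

22596

Adjacent pairs: M1M2 = 34·38·27 = 34884; M2M3 = 38·27·7 = 7182; M3M4 = 27·7·36 = 6804; M4M5 = 7·36·13 = 3276.
Length 3: M1..M3: k=1: 0+7182+34·38·7=16226; k=2: 34884+0+34·27·7=41310 → min 16226 | M2..M4: k=2: 0+6804+38·27·36=43740; k=3: 7182+0+38·7·36=16758 → min 16758 | M3..M5: k=3: 0+3276+27·7·13=5733; k=4: 6804+0+27·36·13=19440 → min 5733.
Length 4: M1..M4: k=1: 0+16758+34·38·36=63270; k=2: 34884+6804+34·27·36=74736; k=3: 16226+0+34·7·36=24794 → min 24794 | M2..M5: k=2: 0+5733+38·27·13=19071; k=3: 7182+3276+38·7·13=13916; k=4: 16758+0+38·36·13=34542 → min 13916.
Length 5: M1..M5: k=1: 0+13916+34·38·13=30712; k=2: 34884+5733+34·27·13=52551; k=3: 16226+3276+34·7·13=22596; k=4: 24794+0+34·36·13=40706 → min 22596.
Optimal order: ((M1(M2M3))(M4M5)) with cost 22596.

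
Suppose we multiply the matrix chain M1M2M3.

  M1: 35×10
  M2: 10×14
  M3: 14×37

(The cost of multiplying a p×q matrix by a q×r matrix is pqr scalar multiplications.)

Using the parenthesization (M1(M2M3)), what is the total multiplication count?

18130

(M2M3): 10×14 by 14×37 → 10×37, cost 10·14·37 = 5180
(M1(M2M3)): 35×10 by 10×37 → 35×37, cost 35·10·37 = 12950; cumulative 18130
Total: 18130 scalar multiplications.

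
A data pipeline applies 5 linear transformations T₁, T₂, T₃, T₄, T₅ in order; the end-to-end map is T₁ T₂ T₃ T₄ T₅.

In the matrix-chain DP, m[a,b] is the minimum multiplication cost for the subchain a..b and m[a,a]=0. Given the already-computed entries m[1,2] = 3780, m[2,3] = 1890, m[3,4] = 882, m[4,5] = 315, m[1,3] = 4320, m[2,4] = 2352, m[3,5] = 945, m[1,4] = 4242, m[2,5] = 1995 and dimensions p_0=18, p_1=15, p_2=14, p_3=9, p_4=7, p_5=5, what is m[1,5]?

3345

m[1,5] = min over k∈[1,4] of m[1,k]+m[k+1,5]+p_{0}·p_k·p_{5}.
k=1: 0 + 1995 + 18·15·5 = 3345; k=2: 3780 + 945 + 18·14·5 = 5985; k=3: 4320 + 315 + 18·9·5 = 5445; k=4: 4242 + 0 + 18·7·5 = 4872.
Minimum: 3345 at k=1.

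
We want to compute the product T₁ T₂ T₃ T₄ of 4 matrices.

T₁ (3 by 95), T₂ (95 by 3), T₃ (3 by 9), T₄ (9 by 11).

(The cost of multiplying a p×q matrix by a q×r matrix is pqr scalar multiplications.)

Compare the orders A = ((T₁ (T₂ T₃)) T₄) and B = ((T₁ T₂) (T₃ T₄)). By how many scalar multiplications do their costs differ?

4176

Order A = ((T₁ (T₂ T₃)) T₄): (T₂ T₃): 95×3 by 3×9 → 95×9, cost 95·3·9 = 2565; (T₁ (T₂ T₃)): 3×95 by 95×9 → 3×9, cost 3·95·9 = 2565; cumulative 5130; ((T₁ (T₂ T₃)) T₄): 3×9 by 9×11 → 3×11, cost 3·9·11 = 297; cumulative 5427. Total 5427.
Order B = ((T₁ T₂) (T₃ T₄)): (T₁ T₂): 3×95 by 95×3 → 3×3, cost 3·95·3 = 855; (T₃ T₄): 3×9 by 9×11 → 3×11, cost 3·9·11 = 297; ((T₁ T₂) (T₃ T₄)): 3×3 by 3×11 → 3×11, cost 3·3·11 = 99; cumulative 1251. Total 1251.
Difference: |5427 − 1251| = 4176.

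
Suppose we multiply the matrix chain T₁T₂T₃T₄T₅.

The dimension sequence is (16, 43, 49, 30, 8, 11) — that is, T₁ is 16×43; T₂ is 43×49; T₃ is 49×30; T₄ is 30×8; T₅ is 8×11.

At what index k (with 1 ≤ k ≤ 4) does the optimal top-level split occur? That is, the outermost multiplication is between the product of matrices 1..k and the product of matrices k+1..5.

4

Adjacent pairs: T₁T₂ = 16·43·49 = 33712; T₂T₃ = 43·49·30 = 63210; T₃T₄ = 49·30·8 = 11760; T₄T₅ = 30·8·11 = 2640.
Length 3: T₁..T₃: k=1: 0+63210+16·43·30=83850; k=2: 33712+0+16·49·30=57232 → min 57232 | T₂..T₄: k=2: 0+11760+43·49·8=28616; k=3: 63210+0+43·30·8=73530 → min 28616 | T₃..T₅: k=3: 0+2640+49·30·11=18810; k=4: 11760+0+49·8·11=16072 → min 16072.
Length 4: T₁..T₄: k=1: 0+28616+16·43·8=34120; k=2: 33712+11760+16·49·8=51744; k=3: 57232+0+16·30·8=61072 → min 34120 | T₂..T₅: k=2: 0+16072+43·49·11=39249; k=3: 63210+2640+43·30·11=80040; k=4: 28616+0+43·8·11=32400 → min 32400.
Top-level splits: k=1: (T₁..T₁)·(T₂..T₅) → 0+32400+16·43·11 = 39968; k=2: (T₁..T₂)·(T₃..T₅) → 33712+16072+16·49·11 = 58408; k=3: (T₁..T₃)·(T₄..T₅) → 57232+2640+16·30·11 = 65152; k=4: (T₁..T₄)·(T₅..T₅) → 34120+0+16·8·11 = 35528.
Best split is after T₄, i.e. k = 4.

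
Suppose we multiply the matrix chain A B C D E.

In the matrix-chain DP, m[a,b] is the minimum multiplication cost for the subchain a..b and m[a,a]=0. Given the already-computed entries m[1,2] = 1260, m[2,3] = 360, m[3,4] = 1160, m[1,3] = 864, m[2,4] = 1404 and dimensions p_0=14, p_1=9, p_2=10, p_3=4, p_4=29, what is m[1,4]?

m[1,4] = min over k∈[1,3] of m[1,k]+m[k+1,4]+p_{0}·p_k·p_{4}.
k=1: 0 + 1404 + 14·9·29 = 5058; k=2: 1260 + 1160 + 14·10·29 = 6480; k=3: 864 + 0 + 14·4·29 = 2488.
Minimum: 2488 at k=3.

2488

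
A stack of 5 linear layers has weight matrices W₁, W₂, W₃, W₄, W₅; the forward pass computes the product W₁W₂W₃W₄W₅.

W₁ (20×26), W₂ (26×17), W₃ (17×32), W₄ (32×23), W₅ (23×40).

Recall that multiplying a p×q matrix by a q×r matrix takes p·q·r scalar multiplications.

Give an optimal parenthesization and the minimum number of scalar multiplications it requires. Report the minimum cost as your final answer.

Adjacent pairs: W₁W₂ = 20·26·17 = 8840; W₂W₃ = 26·17·32 = 14144; W₃W₄ = 17·32·23 = 12512; W₄W₅ = 32·23·40 = 29440.
Length 3: W₁..W₃: k=1: 0+14144+20·26·32=30784; k=2: 8840+0+20·17·32=19720 → min 19720 | W₂..W₄: k=2: 0+12512+26·17·23=22678; k=3: 14144+0+26·32·23=33280 → min 22678 | W₃..W₅: k=3: 0+29440+17·32·40=51200; k=4: 12512+0+17·23·40=28152 → min 28152.
Length 4: W₁..W₄: k=1: 0+22678+20·26·23=34638; k=2: 8840+12512+20·17·23=29172; k=3: 19720+0+20·32·23=34440 → min 29172 | W₂..W₅: k=2: 0+28152+26·17·40=45832; k=3: 14144+29440+26·32·40=76864; k=4: 22678+0+26·23·40=46598 → min 45832.
Length 5: W₁..W₅: k=1: 0+45832+20·26·40=66632; k=2: 8840+28152+20·17·40=50592; k=3: 19720+29440+20·32·40=74760; k=4: 29172+0+20·23·40=47572 → min 47572.
Optimal parenthesization: (((W₁W₂)(W₃W₄))W₅) with cost 47572.

47572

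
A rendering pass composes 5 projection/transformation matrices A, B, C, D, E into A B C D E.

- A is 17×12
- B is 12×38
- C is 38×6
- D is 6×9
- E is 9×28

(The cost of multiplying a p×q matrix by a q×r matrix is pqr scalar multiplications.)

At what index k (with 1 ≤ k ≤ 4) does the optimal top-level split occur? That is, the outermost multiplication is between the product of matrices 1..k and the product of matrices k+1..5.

Adjacent pairs: AB = 17·12·38 = 7752; BC = 12·38·6 = 2736; CD = 38·6·9 = 2052; DE = 6·9·28 = 1512.
Length 3: A..C: k=1: 0+2736+17·12·6=3960; k=2: 7752+0+17·38·6=11628 → min 3960 | B..D: k=2: 0+2052+12·38·9=6156; k=3: 2736+0+12·6·9=3384 → min 3384 | C..E: k=3: 0+1512+38·6·28=7896; k=4: 2052+0+38·9·28=11628 → min 7896.
Length 4: A..D: k=1: 0+3384+17·12·9=5220; k=2: 7752+2052+17·38·9=15618; k=3: 3960+0+17·6·9=4878 → min 4878 | B..E: k=2: 0+7896+12·38·28=20664; k=3: 2736+1512+12·6·28=6264; k=4: 3384+0+12·9·28=6408 → min 6264.
Top-level splits: k=1: (A..A)·(B..E) → 0+6264+17·12·28 = 11976; k=2: (A..B)·(C..E) → 7752+7896+17·38·28 = 33736; k=3: (A..C)·(D..E) → 3960+1512+17·6·28 = 8328; k=4: (A..D)·(E..E) → 4878+0+17·9·28 = 9162.
Best split is after C, i.e. k = 3.

3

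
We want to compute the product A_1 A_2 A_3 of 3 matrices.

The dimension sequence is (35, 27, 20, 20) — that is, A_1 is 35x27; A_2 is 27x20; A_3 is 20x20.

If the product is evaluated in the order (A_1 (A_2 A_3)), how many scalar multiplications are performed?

29700

(A_2 A_3): 27×20 by 20×20 → 27×20, cost 27·20·20 = 10800
(A_1 (A_2 A_3)): 35×27 by 27×20 → 35×20, cost 35·27·20 = 18900; cumulative 29700
Total: 29700 scalar multiplications.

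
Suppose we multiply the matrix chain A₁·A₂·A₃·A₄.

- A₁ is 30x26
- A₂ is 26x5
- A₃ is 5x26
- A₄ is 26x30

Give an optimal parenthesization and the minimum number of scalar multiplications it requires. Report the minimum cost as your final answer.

Adjacent pairs: A₁A₂ = 30·26·5 = 3900; A₂A₃ = 26·5·26 = 3380; A₃A₄ = 5·26·30 = 3900.
Length 3: A₁..A₃: k=1: 0+3380+30·26·26=23660; k=2: 3900+0+30·5·26=7800 → min 7800 | A₂..A₄: k=2: 0+3900+26·5·30=7800; k=3: 3380+0+26·26·30=23660 → min 7800.
Length 4: A₁..A₄: k=1: 0+7800+30·26·30=31200; k=2: 3900+3900+30·5·30=12300; k=3: 7800+0+30·26·30=31200 → min 12300.
Optimal parenthesization: ((A₁·A₂)·(A₃·A₄)) with cost 12300.

12300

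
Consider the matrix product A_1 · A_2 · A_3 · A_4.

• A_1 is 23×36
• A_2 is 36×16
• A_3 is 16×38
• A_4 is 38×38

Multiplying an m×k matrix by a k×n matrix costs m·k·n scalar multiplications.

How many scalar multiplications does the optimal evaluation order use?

Adjacent pairs: A_1A_2 = 23·36·16 = 13248; A_2A_3 = 36·16·38 = 21888; A_3A_4 = 16·38·38 = 23104.
Length 3: A_1..A_3: k=1: 0+21888+23·36·38=53352; k=2: 13248+0+23·16·38=27232 → min 27232 | A_2..A_4: k=2: 0+23104+36·16·38=44992; k=3: 21888+0+36·38·38=73872 → min 44992.
Length 4: A_1..A_4: k=1: 0+44992+23·36·38=76456; k=2: 13248+23104+23·16·38=50336; k=3: 27232+0+23·38·38=60444 → min 50336.
Optimal order: ((A_1 · A_2) · (A_3 · A_4)) with cost 50336.

50336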